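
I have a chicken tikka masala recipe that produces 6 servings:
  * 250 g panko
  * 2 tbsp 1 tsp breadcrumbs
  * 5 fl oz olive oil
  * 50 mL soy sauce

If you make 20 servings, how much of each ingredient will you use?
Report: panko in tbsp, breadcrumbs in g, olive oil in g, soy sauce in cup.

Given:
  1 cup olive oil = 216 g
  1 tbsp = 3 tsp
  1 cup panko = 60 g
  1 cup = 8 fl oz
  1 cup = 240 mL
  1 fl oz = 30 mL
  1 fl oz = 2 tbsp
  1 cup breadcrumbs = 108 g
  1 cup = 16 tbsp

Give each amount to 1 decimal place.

Scaling factor: 20/6 = 10/3.
panko: 250 g × 10/3 ÷ 60 g/cup × 16 tbsp/cup ≈ 222.2 tbsp
breadcrumbs: (2 tbsp + 1 tsp = 7/3 tbsp) × 10/3 ÷ 16 tbsp/cup × 108 g/cup = 52.5 g
olive oil: 5 fl oz × 10/3 ÷ 8 fl oz/cup × 216 g/cup = 450.0 g
soy sauce: 50 mL × 10/3 ÷ 240 mL/cup ≈ 0.7 cup

panko: 222.2 tbsp; breadcrumbs: 52.5 g; olive oil: 450.0 g; soy sauce: 0.7 cup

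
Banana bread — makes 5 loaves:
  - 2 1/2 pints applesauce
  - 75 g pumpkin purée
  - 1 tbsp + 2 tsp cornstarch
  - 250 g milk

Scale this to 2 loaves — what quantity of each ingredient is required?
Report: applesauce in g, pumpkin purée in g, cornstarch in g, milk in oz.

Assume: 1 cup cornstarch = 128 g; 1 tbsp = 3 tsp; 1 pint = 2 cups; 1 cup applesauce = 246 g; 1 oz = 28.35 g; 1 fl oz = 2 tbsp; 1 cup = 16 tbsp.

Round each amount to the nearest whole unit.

applesauce: 492 g; pumpkin purée: 30 g; cornstarch: 5 g; milk: 4 oz

Scaling factor: 2/5 = 0.4.
applesauce: 2.5 pint × 2/5 × 2 cup/pint × 246 g/cup = 492 g
pumpkin purée: 75 g × 2/5 = 30 g
cornstarch: (1 tbsp + 2 tsp = 5/3 tbsp) × 2/5 ÷ 16 tbsp/cup × 128 g/cup ≈ 5 g
milk: 250 g × 2/5 ÷ 28.35 g/oz ≈ 4 oz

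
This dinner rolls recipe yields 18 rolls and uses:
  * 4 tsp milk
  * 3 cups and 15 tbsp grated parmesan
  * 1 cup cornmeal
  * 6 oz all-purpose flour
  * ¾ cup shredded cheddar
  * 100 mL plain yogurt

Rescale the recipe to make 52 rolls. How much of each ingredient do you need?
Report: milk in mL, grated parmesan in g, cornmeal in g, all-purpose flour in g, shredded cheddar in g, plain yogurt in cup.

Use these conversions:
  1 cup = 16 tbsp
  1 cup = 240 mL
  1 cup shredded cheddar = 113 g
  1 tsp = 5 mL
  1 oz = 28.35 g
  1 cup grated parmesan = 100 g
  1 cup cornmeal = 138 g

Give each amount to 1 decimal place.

milk: 57.8 mL; grated parmesan: 1137.5 g; cornmeal: 398.7 g; all-purpose flour: 491.4 g; shredded cheddar: 244.8 g; plain yogurt: 1.2 cup

Scaling factor: 52/18 = 26/9.
milk: 4 tsp × 26/9 × 5 mL/tsp ≈ 57.8 mL
grated parmesan: (3 cup + 15 tbsp = 3.9375 cup) × 26/9 × 100 g/cup = 1137.5 g
cornmeal: 1 cup × 26/9 × 138 g/cup ≈ 398.7 g
all-purpose flour: 6 oz × 26/9 × 28.35 g/oz = 491.4 g
shredded cheddar: 0.75 cup × 26/9 × 113 g/cup ≈ 244.8 g
plain yogurt: 100 mL × 26/9 ÷ 240 mL/cup ≈ 1.2 cup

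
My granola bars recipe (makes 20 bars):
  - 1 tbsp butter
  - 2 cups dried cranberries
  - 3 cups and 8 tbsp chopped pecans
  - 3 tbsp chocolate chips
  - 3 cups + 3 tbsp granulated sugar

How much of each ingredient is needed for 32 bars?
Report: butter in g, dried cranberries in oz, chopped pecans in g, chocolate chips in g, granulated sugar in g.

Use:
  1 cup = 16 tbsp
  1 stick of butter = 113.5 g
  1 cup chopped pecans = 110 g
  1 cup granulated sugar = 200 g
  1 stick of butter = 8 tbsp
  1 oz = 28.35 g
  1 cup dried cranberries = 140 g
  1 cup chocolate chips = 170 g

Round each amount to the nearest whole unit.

Scaling factor: 32/20 = 8/5 = 1.6.
butter: 1 tbsp × 8/5 ÷ 8 tbsp/stick × 113.5 g/stick ≈ 23 g
dried cranberries: 2 cup × 8/5 × 140 g/cup ÷ 28.35 g/oz ≈ 16 oz
chopped pecans: (3 cup + 8 tbsp = 3.5 cup) × 8/5 × 110 g/cup = 616 g
chocolate chips: 3 tbsp × 8/5 ÷ 16 tbsp/cup × 170 g/cup = 51 g
granulated sugar: (3 cup + 3 tbsp = 3.1875 cup) × 8/5 × 200 g/cup = 1020 g

butter: 23 g; dried cranberries: 16 oz; chopped pecans: 616 g; chocolate chips: 51 g; granulated sugar: 1020 g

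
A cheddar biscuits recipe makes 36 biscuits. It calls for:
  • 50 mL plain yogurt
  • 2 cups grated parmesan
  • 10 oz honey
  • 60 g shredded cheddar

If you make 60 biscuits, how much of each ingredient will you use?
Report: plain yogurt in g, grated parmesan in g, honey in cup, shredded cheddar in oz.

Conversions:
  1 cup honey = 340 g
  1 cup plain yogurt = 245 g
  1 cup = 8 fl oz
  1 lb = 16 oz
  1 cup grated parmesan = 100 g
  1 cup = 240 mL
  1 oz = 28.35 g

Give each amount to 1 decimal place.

Scaling factor: 60/36 = 5/3.
plain yogurt: 50 mL × 5/3 ÷ 240 mL/cup × 245 g/cup ≈ 85.1 g
grated parmesan: 2 cup × 5/3 × 100 g/cup ≈ 333.3 g
honey: 10 oz × 5/3 × 28.35 g/oz ÷ 340 g/cup ≈ 1.4 cup
shredded cheddar: 60 g × 5/3 ÷ 28.35 g/oz ≈ 3.5 oz

plain yogurt: 85.1 g; grated parmesan: 333.3 g; honey: 1.4 cup; shredded cheddar: 3.5 oz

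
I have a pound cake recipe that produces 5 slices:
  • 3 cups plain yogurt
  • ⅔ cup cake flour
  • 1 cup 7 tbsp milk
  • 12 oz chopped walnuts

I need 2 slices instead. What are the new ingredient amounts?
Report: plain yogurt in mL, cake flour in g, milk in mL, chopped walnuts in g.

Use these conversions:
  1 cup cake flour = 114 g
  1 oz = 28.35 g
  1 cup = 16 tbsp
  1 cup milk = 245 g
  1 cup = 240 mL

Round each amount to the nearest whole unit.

Scaling factor: 2/5 = 0.4.
plain yogurt: 3 cup × 2/5 × 240 mL/cup = 288 mL
cake flour: 2/3 cup × 2/5 × 114 g/cup ≈ 30 g
milk: (1 cup + 7 tbsp = 1.4375 cup) × 2/5 × 240 mL/cup = 138 mL
chopped walnuts: 12 oz × 2/5 × 28.35 g/oz ≈ 136 g

plain yogurt: 288 mL; cake flour: 30 g; milk: 138 mL; chopped walnuts: 136 g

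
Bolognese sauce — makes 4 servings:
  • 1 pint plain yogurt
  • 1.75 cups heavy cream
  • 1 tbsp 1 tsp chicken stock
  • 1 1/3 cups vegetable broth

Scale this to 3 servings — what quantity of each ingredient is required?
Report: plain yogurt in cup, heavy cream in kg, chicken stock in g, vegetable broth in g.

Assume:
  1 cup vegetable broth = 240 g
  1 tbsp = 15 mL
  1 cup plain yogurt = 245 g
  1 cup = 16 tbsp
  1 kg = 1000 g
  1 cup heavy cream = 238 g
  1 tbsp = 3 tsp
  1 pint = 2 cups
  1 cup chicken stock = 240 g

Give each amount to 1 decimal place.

Scaling factor: 3/4 = 0.75.
plain yogurt: 1 pint × 3/4 × 2 cup/pint = 1.5 cup
heavy cream: 1.75 cup × 3/4 × 238 g/cup ÷ 1000 g/kg ≈ 0.3 kg
chicken stock: (1 tbsp + 1 tsp = 4/3 tbsp) × 3/4 ÷ 16 tbsp/cup × 240 g/cup = 15.0 g
vegetable broth: 4/3 cup × 3/4 × 240 g/cup = 240.0 g

plain yogurt: 1.5 cup; heavy cream: 0.3 kg; chicken stock: 15.0 g; vegetable broth: 240.0 g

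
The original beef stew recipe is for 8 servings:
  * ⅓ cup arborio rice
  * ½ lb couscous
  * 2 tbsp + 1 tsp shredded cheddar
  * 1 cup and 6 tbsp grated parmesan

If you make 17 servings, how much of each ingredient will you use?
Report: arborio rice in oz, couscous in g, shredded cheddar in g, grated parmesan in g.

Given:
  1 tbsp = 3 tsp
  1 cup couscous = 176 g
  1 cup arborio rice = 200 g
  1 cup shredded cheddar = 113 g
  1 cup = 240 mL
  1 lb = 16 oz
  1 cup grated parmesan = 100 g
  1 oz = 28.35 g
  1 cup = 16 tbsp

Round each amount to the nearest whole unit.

Scaling factor: 17/8 = 2.125.
arborio rice: 1/3 cup × 17/8 × 200 g/cup ÷ 28.35 g/oz ≈ 5 oz
couscous: 0.5 lb × 17/8 × 16 oz/lb × 28.35 g/oz ≈ 482 g
shredded cheddar: (2 tbsp + 1 tsp = 7/3 tbsp) × 17/8 ÷ 16 tbsp/cup × 113 g/cup ≈ 35 g
grated parmesan: (1 cup + 6 tbsp = 1.375 cup) × 17/8 × 100 g/cup ≈ 292 g

arborio rice: 5 oz; couscous: 482 g; shredded cheddar: 35 g; grated parmesan: 292 g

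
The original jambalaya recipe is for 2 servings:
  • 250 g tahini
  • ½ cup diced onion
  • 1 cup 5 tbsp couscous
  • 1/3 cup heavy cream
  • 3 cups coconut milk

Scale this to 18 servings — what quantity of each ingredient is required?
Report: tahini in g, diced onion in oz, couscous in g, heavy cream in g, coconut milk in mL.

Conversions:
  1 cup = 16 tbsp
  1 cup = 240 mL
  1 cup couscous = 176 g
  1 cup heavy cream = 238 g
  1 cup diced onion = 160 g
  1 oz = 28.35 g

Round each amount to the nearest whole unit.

tahini: 2250 g; diced onion: 25 oz; couscous: 2079 g; heavy cream: 714 g; coconut milk: 6480 mL

Scaling factor: 18/2 = 9.
tahini: 250 g × 9 = 2250 g
diced onion: 0.5 cup × 9 × 160 g/cup ÷ 28.35 g/oz ≈ 25 oz
couscous: (1 cup + 5 tbsp = 1.3125 cup) × 9 × 176 g/cup = 2079 g
heavy cream: 1/3 cup × 9 × 238 g/cup = 714 g
coconut milk: 3 cup × 9 × 240 mL/cup = 6480 mL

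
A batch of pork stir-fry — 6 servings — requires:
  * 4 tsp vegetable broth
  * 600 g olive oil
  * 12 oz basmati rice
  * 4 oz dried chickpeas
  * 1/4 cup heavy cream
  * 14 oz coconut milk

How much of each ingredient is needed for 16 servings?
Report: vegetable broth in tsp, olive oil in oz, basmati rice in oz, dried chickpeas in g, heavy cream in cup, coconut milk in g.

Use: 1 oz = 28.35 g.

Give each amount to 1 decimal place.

vegetable broth: 10.7 tsp; olive oil: 56.4 oz; basmati rice: 32.0 oz; dried chickpeas: 302.4 g; heavy cream: 0.7 cup; coconut milk: 1058.4 g

Scaling factor: 16/6 = 8/3.
vegetable broth: 4 tsp × 8/3 ≈ 10.7 tsp
olive oil: 600 g × 8/3 ÷ 28.35 g/oz ≈ 56.4 oz
basmati rice: 12 oz × 8/3 = 32.0 oz
dried chickpeas: 4 oz × 8/3 × 28.35 g/oz = 302.4 g
heavy cream: 0.25 cup × 8/3 ≈ 0.7 cup
coconut milk: 14 oz × 8/3 × 28.35 g/oz = 1058.4 g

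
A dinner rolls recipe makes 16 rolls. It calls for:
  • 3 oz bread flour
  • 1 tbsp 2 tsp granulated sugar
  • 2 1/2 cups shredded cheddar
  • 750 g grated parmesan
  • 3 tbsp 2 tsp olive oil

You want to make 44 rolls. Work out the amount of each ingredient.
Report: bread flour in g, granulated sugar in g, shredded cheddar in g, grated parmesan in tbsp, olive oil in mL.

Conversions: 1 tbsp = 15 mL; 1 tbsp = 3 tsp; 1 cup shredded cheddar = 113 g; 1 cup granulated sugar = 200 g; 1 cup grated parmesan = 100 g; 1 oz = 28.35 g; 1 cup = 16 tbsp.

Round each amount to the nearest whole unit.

Scaling factor: 44/16 = 11/4 = 2.75.
bread flour: 3 oz × 11/4 × 28.35 g/oz ≈ 234 g
granulated sugar: (1 tbsp + 2 tsp = 5/3 tbsp) × 11/4 ÷ 16 tbsp/cup × 200 g/cup ≈ 57 g
shredded cheddar: 2.5 cup × 11/4 × 113 g/cup ≈ 777 g
grated parmesan: 750 g × 11/4 ÷ 100 g/cup × 16 tbsp/cup = 330 tbsp
olive oil: (3 tbsp + 2 tsp = 11/3 tbsp) × 11/4 × 15 mL/tbsp ≈ 151 mL

bread flour: 234 g; granulated sugar: 57 g; shredded cheddar: 777 g; grated parmesan: 330 tbsp; olive oil: 151 mL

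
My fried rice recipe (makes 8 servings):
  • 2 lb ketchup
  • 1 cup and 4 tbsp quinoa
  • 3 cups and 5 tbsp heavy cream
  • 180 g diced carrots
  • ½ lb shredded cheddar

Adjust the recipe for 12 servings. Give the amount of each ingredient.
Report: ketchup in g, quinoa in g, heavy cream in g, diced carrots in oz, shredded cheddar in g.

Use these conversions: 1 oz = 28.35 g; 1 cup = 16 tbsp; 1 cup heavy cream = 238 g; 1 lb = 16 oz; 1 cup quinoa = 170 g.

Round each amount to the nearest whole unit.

ketchup: 1361 g; quinoa: 319 g; heavy cream: 1183 g; diced carrots: 10 oz; shredded cheddar: 340 g

Scaling factor: 12/8 = 3/2 = 1.5.
ketchup: 2 lb × 3/2 × 16 oz/lb × 28.35 g/oz ≈ 1361 g
quinoa: (1 cup + 4 tbsp = 1.25 cup) × 3/2 × 170 g/cup ≈ 319 g
heavy cream: (3 cup + 5 tbsp = 3.3125 cup) × 3/2 × 238 g/cup ≈ 1183 g
diced carrots: 180 g × 3/2 ÷ 28.35 g/oz ≈ 10 oz
shredded cheddar: 0.5 lb × 3/2 × 16 oz/lb × 28.35 g/oz ≈ 340 g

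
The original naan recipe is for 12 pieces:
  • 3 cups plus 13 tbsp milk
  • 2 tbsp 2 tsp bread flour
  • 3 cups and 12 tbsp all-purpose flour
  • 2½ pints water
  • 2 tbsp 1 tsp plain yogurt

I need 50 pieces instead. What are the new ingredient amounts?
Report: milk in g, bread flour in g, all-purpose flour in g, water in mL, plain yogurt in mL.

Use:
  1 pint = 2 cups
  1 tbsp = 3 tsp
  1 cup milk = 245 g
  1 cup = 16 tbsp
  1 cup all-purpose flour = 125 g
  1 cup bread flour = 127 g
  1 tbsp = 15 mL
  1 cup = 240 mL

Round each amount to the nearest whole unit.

milk: 3892 g; bread flour: 88 g; all-purpose flour: 1953 g; water: 5000 mL; plain yogurt: 146 mL

Scaling factor: 50/12 = 25/6.
milk: (3 cup + 13 tbsp = 3.8125 cup) × 25/6 × 245 g/cup ≈ 3892 g
bread flour: (2 tbsp + 2 tsp = 8/3 tbsp) × 25/6 ÷ 16 tbsp/cup × 127 g/cup ≈ 88 g
all-purpose flour: (3 cup + 12 tbsp = 3.75 cup) × 25/6 × 125 g/cup ≈ 1953 g
water: 2.5 pint × 25/6 × 2 cup/pint × 240 mL/cup = 5000 mL
plain yogurt: (2 tbsp + 1 tsp = 7/3 tbsp) × 25/6 × 15 mL/tbsp ≈ 146 mL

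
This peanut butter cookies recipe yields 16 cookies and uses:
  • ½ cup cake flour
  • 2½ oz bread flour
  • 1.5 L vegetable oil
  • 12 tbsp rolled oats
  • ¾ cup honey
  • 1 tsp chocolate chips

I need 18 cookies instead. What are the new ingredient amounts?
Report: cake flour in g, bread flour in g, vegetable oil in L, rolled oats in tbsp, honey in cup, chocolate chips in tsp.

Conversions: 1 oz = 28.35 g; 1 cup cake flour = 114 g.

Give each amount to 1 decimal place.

cake flour: 64.1 g; bread flour: 79.7 g; vegetable oil: 1.7 L; rolled oats: 13.5 tbsp; honey: 0.8 cup; chocolate chips: 1.1 tsp

Scaling factor: 18/16 = 9/8 = 1.125.
cake flour: 0.5 cup × 9/8 × 114 g/cup ≈ 64.1 g
bread flour: 2.5 oz × 9/8 × 28.35 g/oz ≈ 79.7 g
vegetable oil: 1.5 L × 9/8 ≈ 1.7 L
rolled oats: 12 tbsp × 9/8 = 13.5 tbsp
honey: 0.75 cup × 9/8 ≈ 0.8 cup
chocolate chips: 1 tsp × 9/8 ≈ 1.1 tsp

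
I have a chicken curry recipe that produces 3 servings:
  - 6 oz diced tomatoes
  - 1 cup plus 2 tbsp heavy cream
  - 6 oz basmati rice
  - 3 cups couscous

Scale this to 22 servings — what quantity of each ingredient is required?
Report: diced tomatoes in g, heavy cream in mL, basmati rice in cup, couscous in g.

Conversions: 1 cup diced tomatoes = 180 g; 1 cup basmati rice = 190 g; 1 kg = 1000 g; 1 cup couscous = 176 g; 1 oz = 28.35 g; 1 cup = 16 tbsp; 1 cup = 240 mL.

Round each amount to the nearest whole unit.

diced tomatoes: 1247 g; heavy cream: 1980 mL; basmati rice: 7 cup; couscous: 3872 g

Scaling factor: 22/3.
diced tomatoes: 6 oz × 22/3 × 28.35 g/oz ≈ 1247 g
heavy cream: (1 cup + 2 tbsp = 1.125 cup) × 22/3 × 240 mL/cup = 1980 mL
basmati rice: 6 oz × 22/3 × 28.35 g/oz ÷ 190 g/cup ≈ 7 cup
couscous: 3 cup × 22/3 × 176 g/cup = 3872 g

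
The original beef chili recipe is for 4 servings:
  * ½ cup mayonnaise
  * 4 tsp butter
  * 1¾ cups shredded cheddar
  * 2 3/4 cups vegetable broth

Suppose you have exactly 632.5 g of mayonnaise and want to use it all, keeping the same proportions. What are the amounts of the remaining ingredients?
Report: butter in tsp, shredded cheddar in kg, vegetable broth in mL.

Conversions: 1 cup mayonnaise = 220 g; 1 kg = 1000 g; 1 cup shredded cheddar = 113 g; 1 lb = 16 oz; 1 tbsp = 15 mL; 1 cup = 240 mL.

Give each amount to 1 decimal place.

butter: 23.0 tsp; shredded cheddar: 1.1 kg; vegetable broth: 3795.0 mL

The original recipe has 110 g of mayonnaise, so the scaling factor is 632.5 ÷ 110 = 23/4 = 5.75.
butter: 4 tsp × 23/4 = 23.0 tsp
shredded cheddar: 1.75 cup × 23/4 × 113 g/cup ÷ 1000 g/kg ≈ 1.1 kg
vegetable broth: 2.75 cup × 23/4 × 240 mL/cup = 3795.0 mL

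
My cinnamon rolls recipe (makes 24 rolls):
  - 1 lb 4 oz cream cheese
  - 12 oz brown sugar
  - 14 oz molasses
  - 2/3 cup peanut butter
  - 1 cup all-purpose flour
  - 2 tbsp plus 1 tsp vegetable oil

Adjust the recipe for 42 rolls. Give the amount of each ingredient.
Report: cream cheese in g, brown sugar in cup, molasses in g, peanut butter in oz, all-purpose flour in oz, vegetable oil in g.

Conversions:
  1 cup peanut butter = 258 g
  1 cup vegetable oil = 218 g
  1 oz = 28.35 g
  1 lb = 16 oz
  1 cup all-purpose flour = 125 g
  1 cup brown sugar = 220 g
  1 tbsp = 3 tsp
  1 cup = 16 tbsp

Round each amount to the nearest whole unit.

Scaling factor: 42/24 = 7/4 = 1.75.
cream cheese: (1 lb + 4 oz = 1.25 lb) × 7/4 × 16 oz/lb × 28.35 g/oz ≈ 992 g
brown sugar: 12 oz × 7/4 × 28.35 g/oz ÷ 220 g/cup ≈ 3 cup
molasses: 14 oz × 7/4 × 28.35 g/oz ≈ 695 g
peanut butter: 2/3 cup × 7/4 × 258 g/cup ÷ 28.35 g/oz ≈ 11 oz
all-purpose flour: 1 cup × 7/4 × 125 g/cup ÷ 28.35 g/oz ≈ 8 oz
vegetable oil: (2 tbsp + 1 tsp = 7/3 tbsp) × 7/4 ÷ 16 tbsp/cup × 218 g/cup ≈ 56 g

cream cheese: 992 g; brown sugar: 3 cup; molasses: 695 g; peanut butter: 11 oz; all-purpose flour: 8 oz; vegetable oil: 56 g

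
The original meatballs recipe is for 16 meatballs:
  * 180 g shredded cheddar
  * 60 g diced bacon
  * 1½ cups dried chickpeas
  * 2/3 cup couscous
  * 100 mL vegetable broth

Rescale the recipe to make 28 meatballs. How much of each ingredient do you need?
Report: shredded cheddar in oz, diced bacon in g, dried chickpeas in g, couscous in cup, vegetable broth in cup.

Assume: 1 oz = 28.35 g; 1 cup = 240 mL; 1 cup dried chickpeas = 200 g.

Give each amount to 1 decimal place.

shredded cheddar: 11.1 oz; diced bacon: 105.0 g; dried chickpeas: 525.0 g; couscous: 1.2 cup; vegetable broth: 0.7 cup

Scaling factor: 28/16 = 7/4 = 1.75.
shredded cheddar: 180 g × 7/4 ÷ 28.35 g/oz ≈ 11.1 oz
diced bacon: 60 g × 7/4 = 105.0 g
dried chickpeas: 1.5 cup × 7/4 × 200 g/cup = 525.0 g
couscous: 2/3 cup × 7/4 ≈ 1.2 cup
vegetable broth: 100 mL × 7/4 ÷ 240 mL/cup ≈ 0.7 cup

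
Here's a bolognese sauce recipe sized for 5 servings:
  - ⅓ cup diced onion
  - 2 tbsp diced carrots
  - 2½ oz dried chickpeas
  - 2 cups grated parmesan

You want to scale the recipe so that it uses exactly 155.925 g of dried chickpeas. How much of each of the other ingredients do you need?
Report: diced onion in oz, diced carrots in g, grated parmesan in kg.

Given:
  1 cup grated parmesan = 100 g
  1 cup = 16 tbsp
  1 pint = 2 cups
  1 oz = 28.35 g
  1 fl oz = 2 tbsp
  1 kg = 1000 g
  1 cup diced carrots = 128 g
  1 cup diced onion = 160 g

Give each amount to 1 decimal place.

diced onion: 4.1 oz; diced carrots: 35.2 g; grated parmesan: 0.4 kg

The original recipe has 70.875 g of dried chickpeas, so the scaling factor is 155.925 ÷ 70.875 = 11/5 = 2.2.
diced onion: 1/3 cup × 11/5 × 160 g/cup ÷ 28.35 g/oz ≈ 4.1 oz
diced carrots: 2 tbsp × 11/5 ÷ 16 tbsp/cup × 128 g/cup = 35.2 g
grated parmesan: 2 cup × 11/5 × 100 g/cup ÷ 1000 g/kg ≈ 0.4 kg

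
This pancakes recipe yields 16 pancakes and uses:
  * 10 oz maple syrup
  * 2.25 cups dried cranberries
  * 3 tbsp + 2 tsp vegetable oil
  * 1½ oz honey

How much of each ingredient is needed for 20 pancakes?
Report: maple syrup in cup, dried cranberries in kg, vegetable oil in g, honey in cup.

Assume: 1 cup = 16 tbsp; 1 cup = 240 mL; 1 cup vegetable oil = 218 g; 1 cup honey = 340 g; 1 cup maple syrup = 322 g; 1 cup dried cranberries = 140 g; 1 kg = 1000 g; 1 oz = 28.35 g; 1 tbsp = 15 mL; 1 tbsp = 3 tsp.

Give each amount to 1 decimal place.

Scaling factor: 20/16 = 5/4 = 1.25.
maple syrup: 10 oz × 5/4 × 28.35 g/oz ÷ 322 g/cup ≈ 1.1 cup
dried cranberries: 2.25 cup × 5/4 × 140 g/cup ÷ 1000 g/kg ≈ 0.4 kg
vegetable oil: (3 tbsp + 2 tsp = 11/3 tbsp) × 5/4 ÷ 16 tbsp/cup × 218 g/cup ≈ 62.4 g
honey: 1.5 oz × 5/4 × 28.35 g/oz ÷ 340 g/cup ≈ 0.2 cup

maple syrup: 1.1 cup; dried cranberries: 0.4 kg; vegetable oil: 62.4 g; honey: 0.2 cup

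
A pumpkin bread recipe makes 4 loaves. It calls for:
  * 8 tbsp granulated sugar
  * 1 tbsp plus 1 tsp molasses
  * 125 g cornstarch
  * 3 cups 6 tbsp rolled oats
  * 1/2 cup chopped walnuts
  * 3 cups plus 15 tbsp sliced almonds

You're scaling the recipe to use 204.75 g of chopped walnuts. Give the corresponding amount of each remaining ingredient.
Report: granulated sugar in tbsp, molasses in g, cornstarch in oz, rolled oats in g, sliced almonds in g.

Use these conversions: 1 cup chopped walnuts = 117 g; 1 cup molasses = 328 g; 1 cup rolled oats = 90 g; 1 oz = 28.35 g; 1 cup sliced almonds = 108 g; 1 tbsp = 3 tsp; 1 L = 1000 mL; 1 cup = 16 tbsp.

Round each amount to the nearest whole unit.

The original recipe has 58.5 g of chopped walnuts, so the scaling factor is 204.75 ÷ 58.5 = 7/2 = 3.5.
granulated sugar: 8 tbsp × 7/2 = 28 tbsp
molasses: (1 tbsp + 1 tsp = 4/3 tbsp) × 7/2 ÷ 16 tbsp/cup × 328 g/cup ≈ 96 g
cornstarch: 125 g × 7/2 ÷ 28.35 g/oz ≈ 15 oz
rolled oats: (3 cup + 6 tbsp = 3.375 cup) × 7/2 × 90 g/cup ≈ 1063 g
sliced almonds: (3 cup + 15 tbsp = 3.9375 cup) × 7/2 × 108 g/cup ≈ 1488 g

granulated sugar: 28 tbsp; molasses: 96 g; cornstarch: 15 oz; rolled oats: 1063 g; sliced almonds: 1488 g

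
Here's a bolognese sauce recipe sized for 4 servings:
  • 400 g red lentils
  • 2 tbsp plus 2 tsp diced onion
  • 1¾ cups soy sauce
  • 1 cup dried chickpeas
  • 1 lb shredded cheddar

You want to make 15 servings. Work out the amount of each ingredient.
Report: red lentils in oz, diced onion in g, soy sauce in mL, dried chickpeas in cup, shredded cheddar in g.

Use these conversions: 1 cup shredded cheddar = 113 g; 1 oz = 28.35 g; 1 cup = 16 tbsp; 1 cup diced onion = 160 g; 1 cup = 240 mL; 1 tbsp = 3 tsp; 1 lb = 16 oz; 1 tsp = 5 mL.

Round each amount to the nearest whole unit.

red lentils: 53 oz; diced onion: 100 g; soy sauce: 1575 mL; dried chickpeas: 4 cup; shredded cheddar: 1701 g

Scaling factor: 15/4 = 3.75.
red lentils: 400 g × 15/4 ÷ 28.35 g/oz ≈ 53 oz
diced onion: (2 tbsp + 2 tsp = 8/3 tbsp) × 15/4 ÷ 16 tbsp/cup × 160 g/cup = 100 g
soy sauce: 1.75 cup × 15/4 × 240 mL/cup = 1575 mL
dried chickpeas: 1 cup × 15/4 ≈ 4 cup
shredded cheddar: 1 lb × 15/4 × 16 oz/lb × 28.35 g/oz = 1701 g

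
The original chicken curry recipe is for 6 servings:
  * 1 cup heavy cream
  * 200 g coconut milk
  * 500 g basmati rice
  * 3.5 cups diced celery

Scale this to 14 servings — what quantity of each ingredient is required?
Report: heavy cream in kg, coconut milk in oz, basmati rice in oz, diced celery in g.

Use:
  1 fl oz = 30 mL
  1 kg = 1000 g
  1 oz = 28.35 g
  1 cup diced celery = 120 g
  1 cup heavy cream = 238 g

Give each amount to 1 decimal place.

heavy cream: 0.6 kg; coconut milk: 16.5 oz; basmati rice: 41.2 oz; diced celery: 980.0 g

Scaling factor: 14/6 = 7/3.
heavy cream: 1 cup × 7/3 × 238 g/cup ÷ 1000 g/kg ≈ 0.6 kg
coconut milk: 200 g × 7/3 ÷ 28.35 g/oz ≈ 16.5 oz
basmati rice: 500 g × 7/3 ÷ 28.35 g/oz ≈ 41.2 oz
diced celery: 3.5 cup × 7/3 × 120 g/cup = 980.0 g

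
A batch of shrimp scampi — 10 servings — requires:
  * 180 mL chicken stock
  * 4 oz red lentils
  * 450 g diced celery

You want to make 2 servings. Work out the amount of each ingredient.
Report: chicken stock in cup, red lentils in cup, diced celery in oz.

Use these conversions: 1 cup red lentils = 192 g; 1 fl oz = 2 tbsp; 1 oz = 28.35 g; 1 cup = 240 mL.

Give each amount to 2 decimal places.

chicken stock: 0.15 cup; red lentils: 0.12 cup; diced celery: 3.17 oz

Scaling factor: 2/10 = 1/5 = 0.2.
chicken stock: 180 mL × 1/5 ÷ 240 mL/cup = 0.15 cup
red lentils: 4 oz × 1/5 × 28.35 g/oz ÷ 192 g/cup ≈ 0.12 cup
diced celery: 450 g × 1/5 ÷ 28.35 g/oz ≈ 3.17 oz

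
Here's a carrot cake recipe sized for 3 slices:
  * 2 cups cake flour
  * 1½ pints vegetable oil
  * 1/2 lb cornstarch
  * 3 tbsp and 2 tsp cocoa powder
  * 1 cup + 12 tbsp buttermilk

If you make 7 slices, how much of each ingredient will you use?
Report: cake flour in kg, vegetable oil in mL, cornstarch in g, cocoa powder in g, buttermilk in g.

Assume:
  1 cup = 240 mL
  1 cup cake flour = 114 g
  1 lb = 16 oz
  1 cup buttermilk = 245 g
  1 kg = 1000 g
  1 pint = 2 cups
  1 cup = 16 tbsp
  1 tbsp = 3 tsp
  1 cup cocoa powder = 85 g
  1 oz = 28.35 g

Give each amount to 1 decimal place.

cake flour: 0.5 kg; vegetable oil: 1680.0 mL; cornstarch: 529.2 g; cocoa powder: 45.5 g; buttermilk: 1000.4 g

Scaling factor: 7/3.
cake flour: 2 cup × 7/3 × 114 g/cup ÷ 1000 g/kg ≈ 0.5 kg
vegetable oil: 1.5 pint × 7/3 × 2 cup/pint × 240 mL/cup = 1680.0 mL
cornstarch: 0.5 lb × 7/3 × 16 oz/lb × 28.35 g/oz = 529.2 g
cocoa powder: (3 tbsp + 2 tsp = 11/3 tbsp) × 7/3 ÷ 16 tbsp/cup × 85 g/cup ≈ 45.5 g
buttermilk: (1 cup + 12 tbsp = 1.75 cup) × 7/3 × 245 g/cup ≈ 1000.4 g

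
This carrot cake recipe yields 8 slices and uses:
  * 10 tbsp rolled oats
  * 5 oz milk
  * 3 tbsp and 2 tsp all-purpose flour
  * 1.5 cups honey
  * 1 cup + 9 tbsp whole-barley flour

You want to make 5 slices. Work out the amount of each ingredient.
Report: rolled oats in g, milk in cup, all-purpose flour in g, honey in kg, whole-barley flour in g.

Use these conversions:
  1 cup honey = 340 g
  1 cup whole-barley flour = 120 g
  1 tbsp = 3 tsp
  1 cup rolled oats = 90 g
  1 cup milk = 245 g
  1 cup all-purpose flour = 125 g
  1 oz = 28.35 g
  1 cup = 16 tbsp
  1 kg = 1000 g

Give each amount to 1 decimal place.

rolled oats: 35.2 g; milk: 0.4 cup; all-purpose flour: 17.9 g; honey: 0.3 kg; whole-barley flour: 117.2 g

Scaling factor: 5/8 = 0.625.
rolled oats: 10 tbsp × 5/8 ÷ 16 tbsp/cup × 90 g/cup ≈ 35.2 g
milk: 5 oz × 5/8 × 28.35 g/oz ÷ 245 g/cup ≈ 0.4 cup
all-purpose flour: (3 tbsp + 2 tsp = 11/3 tbsp) × 5/8 ÷ 16 tbsp/cup × 125 g/cup ≈ 17.9 g
honey: 1.5 cup × 5/8 × 340 g/cup ÷ 1000 g/kg ≈ 0.3 kg
whole-barley flour: (1 cup + 9 tbsp = 1.5625 cup) × 5/8 × 120 g/cup ≈ 117.2 g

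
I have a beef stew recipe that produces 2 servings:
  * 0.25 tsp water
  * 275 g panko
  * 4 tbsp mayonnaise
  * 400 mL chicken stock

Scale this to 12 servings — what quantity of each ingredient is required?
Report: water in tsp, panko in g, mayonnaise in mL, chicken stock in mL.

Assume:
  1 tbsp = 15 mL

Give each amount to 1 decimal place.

Scaling factor: 12/2 = 6.
water: 0.25 tsp × 6 = 1.5 tsp
panko: 275 g × 6 = 1650.0 g
mayonnaise: 4 tbsp × 6 × 15 mL/tbsp = 360.0 mL
chicken stock: 400 mL × 6 = 2400.0 mL

water: 1.5 tsp; panko: 1650.0 g; mayonnaise: 360.0 mL; chicken stock: 2400.0 mL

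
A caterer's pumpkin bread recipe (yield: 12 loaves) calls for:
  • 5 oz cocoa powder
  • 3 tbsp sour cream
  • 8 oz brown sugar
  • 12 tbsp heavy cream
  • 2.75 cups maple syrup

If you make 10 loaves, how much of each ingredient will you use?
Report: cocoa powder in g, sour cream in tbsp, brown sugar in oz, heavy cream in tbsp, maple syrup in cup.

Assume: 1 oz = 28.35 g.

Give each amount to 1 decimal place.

Scaling factor: 10/12 = 5/6.
cocoa powder: 5 oz × 5/6 × 28.35 g/oz ≈ 118.1 g
sour cream: 3 tbsp × 5/6 = 2.5 tbsp
brown sugar: 8 oz × 5/6 ≈ 6.7 oz
heavy cream: 12 tbsp × 5/6 = 10.0 tbsp
maple syrup: 2.75 cup × 5/6 ≈ 2.3 cup

cocoa powder: 118.1 g; sour cream: 2.5 tbsp; brown sugar: 6.7 oz; heavy cream: 10.0 tbsp; maple syrup: 2.3 cup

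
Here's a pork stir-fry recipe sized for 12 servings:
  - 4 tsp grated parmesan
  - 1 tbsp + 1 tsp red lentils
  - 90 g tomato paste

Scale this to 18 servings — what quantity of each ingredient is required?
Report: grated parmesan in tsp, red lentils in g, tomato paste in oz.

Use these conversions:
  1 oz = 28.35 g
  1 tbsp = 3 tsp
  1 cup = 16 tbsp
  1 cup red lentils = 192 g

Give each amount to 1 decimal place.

Scaling factor: 18/12 = 3/2 = 1.5.
grated parmesan: 4 tsp × 3/2 = 6.0 tsp
red lentils: (1 tbsp + 1 tsp = 4/3 tbsp) × 3/2 ÷ 16 tbsp/cup × 192 g/cup = 24.0 g
tomato paste: 90 g × 3/2 ÷ 28.35 g/oz ≈ 4.8 oz

grated parmesan: 6.0 tsp; red lentils: 24.0 g; tomato paste: 4.8 oz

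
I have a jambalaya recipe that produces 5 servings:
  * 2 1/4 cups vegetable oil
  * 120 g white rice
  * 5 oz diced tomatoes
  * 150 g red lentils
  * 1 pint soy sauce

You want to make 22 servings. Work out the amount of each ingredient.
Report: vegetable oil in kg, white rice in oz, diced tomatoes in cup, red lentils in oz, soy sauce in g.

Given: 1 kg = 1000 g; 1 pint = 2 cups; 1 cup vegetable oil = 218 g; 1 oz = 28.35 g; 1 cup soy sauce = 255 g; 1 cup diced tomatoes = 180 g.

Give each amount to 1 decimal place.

Scaling factor: 22/5 = 4.4.
vegetable oil: 2.25 cup × 22/5 × 218 g/cup ÷ 1000 g/kg ≈ 2.2 kg
white rice: 120 g × 22/5 ÷ 28.35 g/oz ≈ 18.6 oz
diced tomatoes: 5 oz × 22/5 × 28.35 g/oz ÷ 180 g/cup ≈ 3.5 cup
red lentils: 150 g × 22/5 ÷ 28.35 g/oz ≈ 23.3 oz
soy sauce: 1 pint × 22/5 × 2 cup/pint × 255 g/cup = 2244.0 g

vegetable oil: 2.2 kg; white rice: 18.6 oz; diced tomatoes: 3.5 cup; red lentils: 23.3 oz; soy sauce: 2244.0 g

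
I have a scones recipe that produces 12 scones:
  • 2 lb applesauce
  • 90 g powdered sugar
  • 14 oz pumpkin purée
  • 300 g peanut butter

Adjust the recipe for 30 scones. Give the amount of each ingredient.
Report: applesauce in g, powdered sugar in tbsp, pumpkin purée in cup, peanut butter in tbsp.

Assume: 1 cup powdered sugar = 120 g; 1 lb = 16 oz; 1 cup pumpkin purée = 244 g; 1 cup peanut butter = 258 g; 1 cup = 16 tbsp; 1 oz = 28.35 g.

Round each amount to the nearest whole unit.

applesauce: 2268 g; powdered sugar: 30 tbsp; pumpkin purée: 4 cup; peanut butter: 47 tbsp

Scaling factor: 30/12 = 5/2 = 2.5.
applesauce: 2 lb × 5/2 × 16 oz/lb × 28.35 g/oz = 2268 g
powdered sugar: 90 g × 5/2 ÷ 120 g/cup × 16 tbsp/cup = 30 tbsp
pumpkin purée: 14 oz × 5/2 × 28.35 g/oz ÷ 244 g/cup ≈ 4 cup
peanut butter: 300 g × 5/2 ÷ 258 g/cup × 16 tbsp/cup ≈ 47 tbsp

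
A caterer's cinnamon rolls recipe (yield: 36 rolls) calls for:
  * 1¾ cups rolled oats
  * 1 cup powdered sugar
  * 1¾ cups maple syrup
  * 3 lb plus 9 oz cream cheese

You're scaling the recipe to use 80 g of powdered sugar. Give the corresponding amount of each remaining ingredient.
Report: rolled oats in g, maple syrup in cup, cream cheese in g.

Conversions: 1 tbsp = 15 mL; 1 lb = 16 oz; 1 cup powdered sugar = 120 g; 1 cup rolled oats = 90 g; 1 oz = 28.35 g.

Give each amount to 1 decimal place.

rolled oats: 105.0 g; maple syrup: 1.2 cup; cream cheese: 1077.3 g

The original recipe has 120 g of powdered sugar, so the scaling factor is 80 ÷ 120 = 2/3.
rolled oats: 1.75 cup × 2/3 × 90 g/cup = 105.0 g
maple syrup: 1.75 cup × 2/3 ≈ 1.2 cup
cream cheese: (3 lb + 9 oz = 3.5625 lb) × 2/3 × 16 oz/lb × 28.35 g/oz = 1077.3 g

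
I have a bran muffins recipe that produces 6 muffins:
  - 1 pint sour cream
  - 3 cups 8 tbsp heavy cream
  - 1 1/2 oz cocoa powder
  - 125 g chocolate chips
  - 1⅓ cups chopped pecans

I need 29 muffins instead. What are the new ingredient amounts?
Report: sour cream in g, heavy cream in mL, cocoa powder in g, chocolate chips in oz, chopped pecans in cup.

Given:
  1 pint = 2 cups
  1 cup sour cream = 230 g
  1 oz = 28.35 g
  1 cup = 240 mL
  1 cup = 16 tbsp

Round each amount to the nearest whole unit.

Scaling factor: 29/6.
sour cream: 1 pint × 29/6 × 2 cup/pint × 230 g/cup ≈ 2223 g
heavy cream: (3 cup + 8 tbsp = 3.5 cup) × 29/6 × 240 mL/cup = 4060 mL
cocoa powder: 1.5 oz × 29/6 × 28.35 g/oz ≈ 206 g
chocolate chips: 125 g × 29/6 ÷ 28.35 g/oz ≈ 21 oz
chopped pecans: 4/3 cup × 29/6 ≈ 6 cup

sour cream: 2223 g; heavy cream: 4060 mL; cocoa powder: 206 g; chocolate chips: 21 oz; chopped pecans: 6 cup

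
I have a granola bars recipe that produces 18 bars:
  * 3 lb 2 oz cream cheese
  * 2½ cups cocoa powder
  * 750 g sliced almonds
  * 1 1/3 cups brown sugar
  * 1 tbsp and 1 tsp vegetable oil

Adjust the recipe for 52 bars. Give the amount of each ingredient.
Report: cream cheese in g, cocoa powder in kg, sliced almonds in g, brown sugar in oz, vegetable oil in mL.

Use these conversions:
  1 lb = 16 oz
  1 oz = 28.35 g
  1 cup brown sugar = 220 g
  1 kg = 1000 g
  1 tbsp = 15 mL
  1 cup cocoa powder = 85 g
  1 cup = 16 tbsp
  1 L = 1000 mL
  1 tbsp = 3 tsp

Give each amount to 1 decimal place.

cream cheese: 4095.0 g; cocoa powder: 0.6 kg; sliced almonds: 2166.7 g; brown sugar: 29.9 oz; vegetable oil: 57.8 mL

Scaling factor: 52/18 = 26/9.
cream cheese: (3 lb + 2 oz = 3.125 lb) × 26/9 × 16 oz/lb × 28.35 g/oz = 4095.0 g
cocoa powder: 2.5 cup × 26/9 × 85 g/cup ÷ 1000 g/kg ≈ 0.6 kg
sliced almonds: 750 g × 26/9 ≈ 2166.7 g
brown sugar: 4/3 cup × 26/9 × 220 g/cup ÷ 28.35 g/oz ≈ 29.9 oz
vegetable oil: (1 tbsp + 1 tsp = 4/3 tbsp) × 26/9 × 15 mL/tbsp ≈ 57.8 mL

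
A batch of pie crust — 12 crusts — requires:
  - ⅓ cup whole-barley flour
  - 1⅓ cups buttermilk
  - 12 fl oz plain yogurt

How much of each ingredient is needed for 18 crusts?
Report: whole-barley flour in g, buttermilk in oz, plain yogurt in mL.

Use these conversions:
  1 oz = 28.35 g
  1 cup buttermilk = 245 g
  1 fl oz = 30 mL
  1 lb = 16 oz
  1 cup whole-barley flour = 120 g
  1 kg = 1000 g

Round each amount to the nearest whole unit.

whole-barley flour: 60 g; buttermilk: 17 oz; plain yogurt: 540 mL

Scaling factor: 18/12 = 3/2 = 1.5.
whole-barley flour: 1/3 cup × 3/2 × 120 g/cup = 60 g
buttermilk: 4/3 cup × 3/2 × 245 g/cup ÷ 28.35 g/oz ≈ 17 oz
plain yogurt: 12 fl oz × 3/2 × 30 mL/fl oz = 540 mL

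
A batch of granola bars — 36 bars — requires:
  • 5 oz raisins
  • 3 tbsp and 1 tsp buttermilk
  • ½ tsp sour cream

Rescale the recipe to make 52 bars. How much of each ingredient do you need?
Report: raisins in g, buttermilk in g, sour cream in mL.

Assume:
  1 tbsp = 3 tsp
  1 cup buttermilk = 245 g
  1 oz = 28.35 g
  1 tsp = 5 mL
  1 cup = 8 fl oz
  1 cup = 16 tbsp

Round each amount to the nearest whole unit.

Scaling factor: 52/36 = 13/9.
raisins: 5 oz × 13/9 × 28.35 g/oz ≈ 205 g
buttermilk: (3 tbsp + 1 tsp = 10/3 tbsp) × 13/9 ÷ 16 tbsp/cup × 245 g/cup ≈ 74 g
sour cream: 0.5 tsp × 13/9 × 5 mL/tsp ≈ 4 mL

raisins: 205 g; buttermilk: 74 g; sour cream: 4 mL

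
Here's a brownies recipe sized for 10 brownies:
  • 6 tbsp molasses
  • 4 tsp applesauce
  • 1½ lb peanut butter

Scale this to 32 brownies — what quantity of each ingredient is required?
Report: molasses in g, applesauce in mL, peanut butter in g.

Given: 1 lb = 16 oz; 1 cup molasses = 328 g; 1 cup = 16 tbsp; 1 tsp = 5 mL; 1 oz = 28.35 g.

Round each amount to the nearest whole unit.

Scaling factor: 32/10 = 16/5 = 3.2.
molasses: 6 tbsp × 16/5 ÷ 16 tbsp/cup × 328 g/cup ≈ 394 g
applesauce: 4 tsp × 16/5 × 5 mL/tsp = 64 mL
peanut butter: 1.5 lb × 16/5 × 16 oz/lb × 28.35 g/oz ≈ 2177 g

molasses: 394 g; applesauce: 64 mL; peanut butter: 2177 g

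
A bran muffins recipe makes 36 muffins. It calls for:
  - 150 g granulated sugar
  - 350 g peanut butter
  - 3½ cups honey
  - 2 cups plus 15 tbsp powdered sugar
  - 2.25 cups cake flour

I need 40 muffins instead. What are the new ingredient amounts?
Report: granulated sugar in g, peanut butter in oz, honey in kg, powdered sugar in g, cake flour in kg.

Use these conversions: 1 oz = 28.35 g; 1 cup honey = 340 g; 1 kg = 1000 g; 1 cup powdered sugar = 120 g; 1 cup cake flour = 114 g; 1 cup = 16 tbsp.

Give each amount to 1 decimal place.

granulated sugar: 166.7 g; peanut butter: 13.7 oz; honey: 1.3 kg; powdered sugar: 391.7 g; cake flour: 0.3 kg

Scaling factor: 40/36 = 10/9.
granulated sugar: 150 g × 10/9 ≈ 166.7 g
peanut butter: 350 g × 10/9 ÷ 28.35 g/oz ≈ 13.7 oz
honey: 3.5 cup × 10/9 × 340 g/cup ÷ 1000 g/kg ≈ 1.3 kg
powdered sugar: (2 cup + 15 tbsp = 2.9375 cup) × 10/9 × 120 g/cup ≈ 391.7 g
cake flour: 2.25 cup × 10/9 × 114 g/cup ÷ 1000 g/kg ≈ 0.3 kg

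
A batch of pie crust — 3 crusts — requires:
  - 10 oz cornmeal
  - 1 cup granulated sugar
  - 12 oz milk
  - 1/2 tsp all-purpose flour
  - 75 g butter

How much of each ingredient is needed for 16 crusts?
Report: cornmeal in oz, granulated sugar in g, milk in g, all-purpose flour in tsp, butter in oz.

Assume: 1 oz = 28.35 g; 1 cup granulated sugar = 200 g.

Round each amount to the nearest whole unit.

cornmeal: 53 oz; granulated sugar: 1067 g; milk: 1814 g; all-purpose flour: 3 tsp; butter: 14 oz

Scaling factor: 16/3.
cornmeal: 10 oz × 16/3 ≈ 53 oz
granulated sugar: 1 cup × 16/3 × 200 g/cup ≈ 1067 g
milk: 12 oz × 16/3 × 28.35 g/oz ≈ 1814 g
all-purpose flour: 0.5 tsp × 16/3 ≈ 3 tsp
butter: 75 g × 16/3 ÷ 28.35 g/oz ≈ 14 oz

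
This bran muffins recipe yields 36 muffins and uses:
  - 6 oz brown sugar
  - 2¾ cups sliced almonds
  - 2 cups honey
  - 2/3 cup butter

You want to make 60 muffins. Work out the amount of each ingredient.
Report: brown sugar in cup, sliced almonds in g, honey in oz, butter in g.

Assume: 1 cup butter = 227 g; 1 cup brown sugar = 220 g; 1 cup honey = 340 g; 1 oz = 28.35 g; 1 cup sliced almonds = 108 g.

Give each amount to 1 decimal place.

brown sugar: 1.3 cup; sliced almonds: 495.0 g; honey: 40.0 oz; butter: 252.2 g

Scaling factor: 60/36 = 5/3.
brown sugar: 6 oz × 5/3 × 28.35 g/oz ÷ 220 g/cup ≈ 1.3 cup
sliced almonds: 2.75 cup × 5/3 × 108 g/cup = 495.0 g
honey: 2 cup × 5/3 × 340 g/cup ÷ 28.35 g/oz ≈ 40.0 oz
butter: 2/3 cup × 5/3 × 227 g/cup ≈ 252.2 g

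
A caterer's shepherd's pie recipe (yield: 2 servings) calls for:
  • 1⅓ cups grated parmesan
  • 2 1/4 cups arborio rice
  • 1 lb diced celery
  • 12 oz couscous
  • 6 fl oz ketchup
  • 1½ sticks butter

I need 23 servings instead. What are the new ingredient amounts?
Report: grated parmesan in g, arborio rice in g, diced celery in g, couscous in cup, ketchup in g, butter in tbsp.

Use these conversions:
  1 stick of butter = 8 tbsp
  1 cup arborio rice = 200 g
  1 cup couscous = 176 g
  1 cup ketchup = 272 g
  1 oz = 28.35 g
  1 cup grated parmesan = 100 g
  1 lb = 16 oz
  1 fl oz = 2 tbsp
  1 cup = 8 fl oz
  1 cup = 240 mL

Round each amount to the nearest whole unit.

Scaling factor: 23/2 = 11.5.
grated parmesan: 4/3 cup × 23/2 × 100 g/cup ≈ 1533 g
arborio rice: 2.25 cup × 23/2 × 200 g/cup = 5175 g
diced celery: 1 lb × 23/2 × 16 oz/lb × 28.35 g/oz ≈ 5216 g
couscous: 12 oz × 23/2 × 28.35 g/oz ÷ 176 g/cup ≈ 22 cup
ketchup: 6 fl oz × 23/2 ÷ 8 fl oz/cup × 272 g/cup = 2346 g
butter: 1.5 stick × 23/2 × 8 tbsp/stick = 138 tbsp

grated parmesan: 1533 g; arborio rice: 5175 g; diced celery: 5216 g; couscous: 22 cup; ketchup: 2346 g; butter: 138 tbsp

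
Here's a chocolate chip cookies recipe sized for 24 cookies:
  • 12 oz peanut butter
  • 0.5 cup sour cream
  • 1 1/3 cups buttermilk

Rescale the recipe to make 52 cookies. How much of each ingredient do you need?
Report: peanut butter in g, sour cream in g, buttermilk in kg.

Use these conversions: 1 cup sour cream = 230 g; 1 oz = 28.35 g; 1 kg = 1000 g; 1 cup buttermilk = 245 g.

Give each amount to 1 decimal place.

peanut butter: 737.1 g; sour cream: 249.2 g; buttermilk: 0.7 kg

Scaling factor: 52/24 = 13/6.
peanut butter: 12 oz × 13/6 × 28.35 g/oz = 737.1 g
sour cream: 0.5 cup × 13/6 × 230 g/cup ≈ 249.2 g
buttermilk: 4/3 cup × 13/6 × 245 g/cup ÷ 1000 g/kg ≈ 0.7 kg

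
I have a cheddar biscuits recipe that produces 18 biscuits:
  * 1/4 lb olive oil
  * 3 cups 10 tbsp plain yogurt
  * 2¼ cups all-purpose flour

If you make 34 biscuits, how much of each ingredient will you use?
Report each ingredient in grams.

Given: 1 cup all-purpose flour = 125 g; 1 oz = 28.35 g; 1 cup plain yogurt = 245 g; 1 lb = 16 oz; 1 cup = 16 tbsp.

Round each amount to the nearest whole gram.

olive oil: 214 g; plain yogurt: 1678 g; all-purpose flour: 531 g

Scaling factor: 34/18 = 17/9.
olive oil: 0.25 lb × 17/9 × 16 oz/lb × 28.35 g/oz ≈ 214 g
plain yogurt: (3 cup + 10 tbsp = 3.625 cup) × 17/9 × 245 g/cup ≈ 1678 g
all-purpose flour: 2.25 cup × 17/9 × 125 g/cup ≈ 531 g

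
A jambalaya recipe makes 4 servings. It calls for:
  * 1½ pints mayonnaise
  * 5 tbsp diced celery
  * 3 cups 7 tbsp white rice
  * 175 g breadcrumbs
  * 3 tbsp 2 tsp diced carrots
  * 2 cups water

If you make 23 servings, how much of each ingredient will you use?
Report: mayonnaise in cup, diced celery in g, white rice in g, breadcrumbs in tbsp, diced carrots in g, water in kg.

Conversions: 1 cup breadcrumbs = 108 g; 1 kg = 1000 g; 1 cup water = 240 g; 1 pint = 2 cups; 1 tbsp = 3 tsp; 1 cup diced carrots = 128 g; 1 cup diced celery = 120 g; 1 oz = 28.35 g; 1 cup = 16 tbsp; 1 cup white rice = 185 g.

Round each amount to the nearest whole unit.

Scaling factor: 23/4 = 5.75.
mayonnaise: 1.5 pint × 23/4 × 2 cup/pint ≈ 17 cup
diced celery: 5 tbsp × 23/4 ÷ 16 tbsp/cup × 120 g/cup ≈ 216 g
white rice: (3 cup + 7 tbsp = 3.4375 cup) × 23/4 × 185 g/cup ≈ 3657 g
breadcrumbs: 175 g × 23/4 ÷ 108 g/cup × 16 tbsp/cup ≈ 149 tbsp
diced carrots: (3 tbsp + 2 tsp = 11/3 tbsp) × 23/4 ÷ 16 tbsp/cup × 128 g/cup ≈ 169 g
water: 2 cup × 23/4 × 240 g/cup ÷ 1000 g/kg ≈ 3 kg

mayonnaise: 17 cup; diced celery: 216 g; white rice: 3657 g; breadcrumbs: 149 tbsp; diced carrots: 169 g; water: 3 kg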